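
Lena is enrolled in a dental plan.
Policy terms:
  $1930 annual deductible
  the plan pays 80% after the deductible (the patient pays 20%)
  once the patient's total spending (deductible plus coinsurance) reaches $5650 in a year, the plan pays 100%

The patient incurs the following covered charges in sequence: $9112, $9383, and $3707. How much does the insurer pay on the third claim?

$3300

Claim 1 ($9112): $1930 finishes the deductible; $7182 goes to coinsurance; patient's 20% is $1436.40. Cost to patient: $3366.40. OOP to date $3366.40. Insurer: $9112 − $3366.40 = $5745.60.
Claim 2 ($9383): deductible already satisfied, so patient's share is 20% × $9383 = $1876.60. Cost to patient: $1876.60. OOP to date $5243. Plan pays $9383 − $1876.60 = $7506.40.
Claim 3 ($3707): deductible met; 20% of $3707 = $741.40. OOP would hit $5984.40 > $5650, so the cap limits the patient to $5650 − $5243 = $407. Plan pays $3707 − $407 = $3300.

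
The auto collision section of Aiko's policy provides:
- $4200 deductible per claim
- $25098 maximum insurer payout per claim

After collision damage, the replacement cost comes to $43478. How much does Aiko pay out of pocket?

$18380

After the deductible, $43478 − $4200 = $39278 remains.
Since $39278 > $25098, the payout is capped at $25098.
Out of pocket: $43478 − $25098 = $18380.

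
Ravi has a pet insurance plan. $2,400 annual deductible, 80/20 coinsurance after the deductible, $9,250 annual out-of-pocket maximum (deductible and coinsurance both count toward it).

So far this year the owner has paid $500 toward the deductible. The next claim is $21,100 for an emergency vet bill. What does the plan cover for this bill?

$15,360

Remaining deductible: $2,400 − $500 = $1,900.
That leaves $21,100 − $1,900 = $19,200 for coinsurance.
Coinsurance: $19,200 × 20% = $3,840.
That puts the owner's cost at $1,900 + $3,840 = $5,740 before any cap.
Cumulative spending $500 + $5,740 = $6,240 stays under the $9,250 maximum.
Insurer pays the balance: $21,100 − $5,740 = $15,360.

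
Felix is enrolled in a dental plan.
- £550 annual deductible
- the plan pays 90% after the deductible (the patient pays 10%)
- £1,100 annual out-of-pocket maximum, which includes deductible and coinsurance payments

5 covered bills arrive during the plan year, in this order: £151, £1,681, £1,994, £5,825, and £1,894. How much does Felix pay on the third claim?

Claim 1 — £151: entire amount goes to the deductible. Patient owes £151 (running OOP £151).
Claim 2 — £1,681: deductible takes £399, £1,282 remains; patient's 10% is £128.20. Patient owes £527.20 (running OOP £678.20).
Claim 3 — £1,994: 10% coinsurance on £1,994 = £199.40. Patient pays £199.40; OOP now £877.60.

£199.40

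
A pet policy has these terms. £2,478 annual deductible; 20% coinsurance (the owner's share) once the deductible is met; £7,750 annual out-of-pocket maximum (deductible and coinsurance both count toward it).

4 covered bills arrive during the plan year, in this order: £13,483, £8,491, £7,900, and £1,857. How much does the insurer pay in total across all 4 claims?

£23,981

Bill 1, £13,483: deductible takes £2,478, £11,005 remains; 20% of £11,005 = £2,201. Owner owes £4,679 (running OOP £4,679). Insurer: £13,483 − £4,679 = £8,804.
Bill 2, £8,491: deductible met; 20% of £8,491 = £1,698.20. Cost to owner: £1,698.20. OOP to date £6,377.20. Insurer: £8,491 − £1,698.20 = £6,792.80.
Bill 3, £7,900: deductible met; 20% of £7,900 = £1,580. OOP would hit £7,957.20 > £7,750, so the cap limits the owner to £7,750 − £6,377.20 = £1,372.80. Insurer: £7,900 − £1,372.80 = £6,527.20.
Bill 4, £1,857: deductible already satisfied, so owner's share is 20% × £1,857 = £371.40. OOP would hit £8,121.40 > £7,750, so the cap limits the owner to £7,750 − £7,750 = £0. Insurer: £1,857 − £0 = £1,857.
Insurer total: £8,804 + £6,792.80 + £6,527.20 + £1,857 = £23,981.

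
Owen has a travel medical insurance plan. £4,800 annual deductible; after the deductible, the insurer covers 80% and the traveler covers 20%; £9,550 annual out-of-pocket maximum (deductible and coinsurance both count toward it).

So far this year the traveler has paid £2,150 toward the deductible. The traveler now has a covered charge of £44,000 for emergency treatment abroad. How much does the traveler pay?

£7,400

Deductible still to meet: £4,800 − £2,150 = £2,650.
The remaining £41,350 (= £44,000 − £2,650) moves to coinsurance.
Coinsurance: £41,350 × 20% = £8,270.
Traveler responsibility before any cap: £2,650 + £8,270 = £10,920.
That would bring total out-of-pocket to £13,070, past the £9,550 cap. The traveler is capped at £9,550 − £2,150 = £7,400 on this claim.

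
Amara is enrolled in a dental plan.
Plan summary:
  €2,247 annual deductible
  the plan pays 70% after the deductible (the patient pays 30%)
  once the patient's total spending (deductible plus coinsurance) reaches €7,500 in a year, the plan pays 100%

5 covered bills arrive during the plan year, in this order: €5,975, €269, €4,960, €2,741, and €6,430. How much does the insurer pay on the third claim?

Claim 1 — €5,975: €2,247 to deductible, leaving €3,728; 30% of €3,728 = €1,118.40. Patient pays €3,365.40; OOP now €3,365.40. Insurer: €5,975 − €3,365.40 = €2,609.60.
Claim 2 — €269: deductible already satisfied, so patient's share is 30% × €269 = €80.70. Cost to patient: €80.70. OOP to date €3,446.10. Plan pays €269 − €80.70 = €188.30.
Claim 3 — €4,960: deductible already satisfied, so patient's share is 30% × €4,960 = €1,488. Patient pays €1,488; OOP now €4,934.10. Insurer: €4,960 − €1,488 = €3,472.

€3,472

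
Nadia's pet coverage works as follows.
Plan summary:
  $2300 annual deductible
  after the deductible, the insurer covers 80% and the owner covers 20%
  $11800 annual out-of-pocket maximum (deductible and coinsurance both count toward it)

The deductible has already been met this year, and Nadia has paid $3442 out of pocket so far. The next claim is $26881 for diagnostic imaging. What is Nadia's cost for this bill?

$5376.20

With the deductible met, the entire $26881 is subject to coinsurance.
Owner's 20% share of $26881 is $5376.20.
Cumulative spending $3442 + $5376.20 = $8818.20 stays under the $11800 maximum.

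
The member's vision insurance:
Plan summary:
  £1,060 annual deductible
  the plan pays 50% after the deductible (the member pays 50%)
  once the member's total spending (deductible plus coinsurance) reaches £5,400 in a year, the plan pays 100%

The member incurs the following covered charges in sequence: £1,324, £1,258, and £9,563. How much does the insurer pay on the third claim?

£5,984

Claim 1 (£1,324): £1,060 finishes the deductible; £264 goes to coinsurance; member's 50% is £132. Member owes £1,192 (running OOP £1,192). Insurer: £1,324 − £1,192 = £132.
Claim 2 (£1,258): deductible already satisfied, so member's share is 50% × £1,258 = £629. Member pays £629; OOP now £1,821. Insurer: £1,258 − £629 = £629.
Claim 3 (£9,563): deductible already satisfied, so member's share is 50% × £9,563 = £4,781.50. That would push OOP to £6,602.50, over the £5,400 cap, so member pays £5,400 − £1,821 = £3,579. Plan pays £9,563 − £3,579 = £5,984.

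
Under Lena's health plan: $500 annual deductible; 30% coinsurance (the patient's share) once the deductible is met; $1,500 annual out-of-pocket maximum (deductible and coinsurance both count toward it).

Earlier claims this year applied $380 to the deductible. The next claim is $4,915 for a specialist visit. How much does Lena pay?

Deductible still to meet: $500 − $380 = $120.
That leaves $4,915 − $120 = $4,795 for coinsurance.
Coinsurance: $4,795 × 30% = $1,438.50.
That puts the patient's cost at $120 + $1,438.50 = $1,558.50 before any cap.
That would bring total out-of-pocket to $1,938.50, past the $1,500 cap. The patient is capped at $1,500 − $380 = $1,120 on this claim.

$1,120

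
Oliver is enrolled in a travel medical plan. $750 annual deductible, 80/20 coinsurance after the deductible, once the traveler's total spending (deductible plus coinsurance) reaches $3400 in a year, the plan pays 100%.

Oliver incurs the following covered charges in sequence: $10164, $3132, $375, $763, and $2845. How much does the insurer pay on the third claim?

$300

Bill 1, $10164: $750 to deductible, leaving $9414; traveler's 20% is $1882.80. Cost to traveler: $2632.80. OOP to date $2632.80. Insurer: $10164 − $2632.80 = $7531.20.
Bill 2, $3132: 20% coinsurance on $3132 = $626.40. Traveler pays $626.40; OOP now $3259.20. Insurer: $3132 − $626.40 = $2505.60.
Bill 3, $375: 20% coinsurance on $375 = $75. Traveler owes $75 (running OOP $3334.20). Plan pays $375 − $75 = $300.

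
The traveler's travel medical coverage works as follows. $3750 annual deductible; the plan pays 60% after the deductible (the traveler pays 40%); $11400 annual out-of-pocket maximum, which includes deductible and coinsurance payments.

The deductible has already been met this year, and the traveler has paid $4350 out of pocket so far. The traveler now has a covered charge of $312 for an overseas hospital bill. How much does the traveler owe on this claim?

With the deductible met, the entire $312 is subject to coinsurance.
Coinsurance: $312 × 40% = $124.80.
Year-to-date out-of-pocket becomes $4350 + $124.80 = $4474.80, still under the $11400 maximum, so no cap applies.

$124.80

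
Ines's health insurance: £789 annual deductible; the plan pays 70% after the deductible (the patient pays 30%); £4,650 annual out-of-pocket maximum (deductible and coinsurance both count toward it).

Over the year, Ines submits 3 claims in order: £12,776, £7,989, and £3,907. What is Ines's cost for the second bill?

Bill 1, £12,776: £789 finishes the deductible; £11,987 goes to coinsurance; coinsurance £11,987 × 30% = £3,596.10. Patient pays £4,385.10; OOP now £4,385.10.
Bill 2, £7,989: deductible already satisfied, so patient's share is 30% × £7,989 = £2,396.70. OOP would hit £6,781.80 > £4,650, so the cap limits the patient to £4,650 − £4,385.10 = £264.90.

£264.90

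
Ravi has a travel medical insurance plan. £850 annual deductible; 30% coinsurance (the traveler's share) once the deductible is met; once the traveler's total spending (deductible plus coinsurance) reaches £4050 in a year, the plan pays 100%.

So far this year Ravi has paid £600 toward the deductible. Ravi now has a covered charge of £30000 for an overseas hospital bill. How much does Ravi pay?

£600 of the £850 deductible is already met, leaving £250.
The remaining £29750 (= £30000 − £250) moves to coinsurance.
30% of £29750 = £8925 falls to the traveler.
Traveler responsibility before any cap: £250 + £8925 = £9175.
That would bring total out-of-pocket to £9775, past the £4050 cap. The traveler is capped at £4050 − £600 = £3450 on this claim.

£3450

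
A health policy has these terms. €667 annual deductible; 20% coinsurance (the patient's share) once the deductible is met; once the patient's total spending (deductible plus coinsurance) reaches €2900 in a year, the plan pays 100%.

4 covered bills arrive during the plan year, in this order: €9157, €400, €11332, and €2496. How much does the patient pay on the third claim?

Claim 1 — €9157: €667 to deductible, leaving €8490; patient's 20% is €1698. Patient owes €2365 (running OOP €2365).
Claim 2 — €400: deductible already satisfied, so patient's share is 20% × €400 = €80. Patient owes €80 (running OOP €2445).
Claim 3 — €11332: deductible met; 20% of €11332 = €2266.40. Adding that to €2445 gives €4711.40, past the €2900 cap; patient pays only €2900 − €2445 = €455.

€455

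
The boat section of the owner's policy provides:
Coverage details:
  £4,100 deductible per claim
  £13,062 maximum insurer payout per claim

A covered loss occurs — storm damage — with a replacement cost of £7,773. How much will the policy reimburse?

£3,673

After the deductible, £7,773 − £4,100 = £3,673 remains.
£3,673 ≤ £13,062, so the limit doesn't bind; insurer pays £3,673.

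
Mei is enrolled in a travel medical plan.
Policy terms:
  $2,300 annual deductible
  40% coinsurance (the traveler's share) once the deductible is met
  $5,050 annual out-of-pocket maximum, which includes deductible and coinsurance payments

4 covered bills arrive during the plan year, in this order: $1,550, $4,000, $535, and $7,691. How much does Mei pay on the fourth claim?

$1,236

Claim 1 ($1,550): entire amount goes to the deductible. Cost to traveler: $1,550. OOP to date $1,550.
Claim 2 ($4,000): $750 to deductible, leaving $3,250; traveler's 40% is $1,300. Traveler pays $2,050; OOP now $3,600.
Claim 3 ($535): 40% coinsurance on $535 = $214. Traveler pays $214; OOP now $3,814.
Claim 4 ($7,691): deductible met; 40% of $7,691 = $3,076.40. Adding that to $3,814 gives $6,890.40, past the $5,050 cap; traveler pays only $5,050 − $3,814 = $1,236.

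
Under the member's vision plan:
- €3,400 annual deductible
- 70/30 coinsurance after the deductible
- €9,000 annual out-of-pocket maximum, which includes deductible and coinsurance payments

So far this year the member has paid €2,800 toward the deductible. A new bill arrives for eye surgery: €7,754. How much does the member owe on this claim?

€2,746.20

€2,800 of the €3,400 deductible is already met, leaving €600.
The remaining €7,154 (= €7,754 − €600) moves to coinsurance.
30% of €7,154 = €2,146.20 falls to the member.
That puts the member's cost at €600 + €2,146.20 = €2,746.20 before any cap.
Cumulative spending €2,800 + €2,746.20 = €5,546.20 stays under the €9,000 maximum.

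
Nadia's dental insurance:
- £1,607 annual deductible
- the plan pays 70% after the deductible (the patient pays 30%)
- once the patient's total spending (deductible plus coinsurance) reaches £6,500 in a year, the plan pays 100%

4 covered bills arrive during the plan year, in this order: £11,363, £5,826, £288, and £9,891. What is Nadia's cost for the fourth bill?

Bill 1, £11,363: £1,607 finishes the deductible; £9,756 goes to coinsurance; coinsurance £9,756 × 30% = £2,926.80. Cost to patient: £4,533.80. OOP to date £4,533.80.
Bill 2, £5,826: deductible met; 30% of £5,826 = £1,747.80. Patient owes £1,747.80 (running OOP £6,281.60).
Bill 3, £288: deductible already satisfied, so patient's share is 30% × £288 = £86.40. Cost to patient: £86.40. OOP to date £6,368.
Bill 4, £9,891: deductible met; 30% of £9,891 = £2,967.30. OOP would hit £9,335.30 > £6,500, so the cap limits the patient to £6,500 − £6,368 = £132.

£132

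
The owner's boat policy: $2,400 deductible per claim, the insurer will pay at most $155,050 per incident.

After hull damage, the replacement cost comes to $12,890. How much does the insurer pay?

$10,490

Less the $2,400 deductible: $12,890 − $2,400 = $10,490.
$10,490 is within the $155,050 limit, so the insurer pays $10,490.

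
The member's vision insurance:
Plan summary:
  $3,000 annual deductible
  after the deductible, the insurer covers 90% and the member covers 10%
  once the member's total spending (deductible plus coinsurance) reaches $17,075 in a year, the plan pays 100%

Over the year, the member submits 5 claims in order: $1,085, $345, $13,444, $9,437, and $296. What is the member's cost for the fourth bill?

$943.70

Bill 1, $1,085: fully absorbed by the deductible. Member owes $1,085 (running OOP $1,085).
Bill 2, $345: fully absorbed by the deductible. Member owes $345 (running OOP $1,430).
Bill 3, $13,444: deductible takes $1,570, $11,874 remains; coinsurance $11,874 × 10% = $1,187.40. Cost to member: $2,757.40. OOP to date $4,187.40.
Bill 4, $9,437: deductible already satisfied, so member's share is 10% × $9,437 = $943.70. Member owes $943.70 (running OOP $5,131.10).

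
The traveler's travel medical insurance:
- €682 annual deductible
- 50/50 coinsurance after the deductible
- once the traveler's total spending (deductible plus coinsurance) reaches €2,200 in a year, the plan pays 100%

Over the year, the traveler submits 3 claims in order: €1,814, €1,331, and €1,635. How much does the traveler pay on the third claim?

Claim 1 — €1,814: deductible takes €682, €1,132 remains; coinsurance €1,132 × 50% = €566. Traveler owes €1,248 (running OOP €1,248).
Claim 2 — €1,331: 50% coinsurance on €1,331 = €665.50. Cost to traveler: €665.50. OOP to date €1,913.50.
Claim 3 — €1,635: deductible already satisfied, so traveler's share is 50% × €1,635 = €817.50. Adding that to €1,913.50 gives €2,731, past the €2,200 cap; traveler pays only €2,200 − €1,913.50 = €286.50.

€286.50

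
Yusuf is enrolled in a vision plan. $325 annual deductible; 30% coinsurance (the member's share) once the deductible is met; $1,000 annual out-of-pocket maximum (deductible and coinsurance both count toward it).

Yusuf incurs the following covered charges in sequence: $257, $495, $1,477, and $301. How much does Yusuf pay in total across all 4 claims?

$986.50

Claim 1 — $257: all of it applies to the deductible. Member pays $257; OOP now $257.
Claim 2 — $495: $68 finishes the deductible; $427 goes to coinsurance; coinsurance $427 × 30% = $128.10. Cost to member: $196.10. OOP to date $453.10.
Claim 3 — $1,477: deductible already satisfied, so member's share is 30% × $1,477 = $443.10. Cost to member: $443.10. OOP to date $896.20.
Claim 4 — $301: 30% coinsurance on $301 = $90.30. Member pays $90.30; OOP now $986.50.
Summing the member's payments: $257 + $196.10 + $443.10 + $90.30 = $986.50.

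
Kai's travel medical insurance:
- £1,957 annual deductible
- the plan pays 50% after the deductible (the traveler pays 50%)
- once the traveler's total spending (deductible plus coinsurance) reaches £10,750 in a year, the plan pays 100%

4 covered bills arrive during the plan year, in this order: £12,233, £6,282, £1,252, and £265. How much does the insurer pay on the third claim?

£738

#1 (£12,233): £1,957 finishes the deductible; £10,276 goes to coinsurance; traveler's 50% is £5,138. Traveler owes £7,095 (running OOP £7,095). Plan pays £12,233 − £7,095 = £5,138.
#2 (£6,282): deductible already satisfied, so traveler's share is 50% × £6,282 = £3,141. Traveler pays £3,141; OOP now £10,236. Plan pays £6,282 − £3,141 = £3,141.
#3 (£1,252): deductible met; 50% of £1,252 = £626. Adding that to £10,236 gives £10,862, past the £10,750 cap; traveler pays only £10,750 − £10,236 = £514. Plan pays £1,252 − £514 = £738.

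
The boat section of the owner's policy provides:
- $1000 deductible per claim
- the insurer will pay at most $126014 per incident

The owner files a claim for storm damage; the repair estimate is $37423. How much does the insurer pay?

$36423

Less the $1000 deductible: $37423 − $1000 = $36423.
$36423 ≤ $126014, so the limit doesn't bind; insurer pays $36423.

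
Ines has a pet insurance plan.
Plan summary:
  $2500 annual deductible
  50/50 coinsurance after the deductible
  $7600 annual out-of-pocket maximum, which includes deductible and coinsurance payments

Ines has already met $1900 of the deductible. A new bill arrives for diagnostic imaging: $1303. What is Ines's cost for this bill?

$951.50

$1900 of the $2500 deductible is already met, leaving $600.
The remaining $703 (= $1303 − $600) moves to coinsurance.
50% of $703 = $351.50 falls to the owner.
So the owner owes $600 + $351.50 = $951.50 before any cap.
Cumulative spending $1900 + $951.50 = $2851.50 stays under the $7600 maximum.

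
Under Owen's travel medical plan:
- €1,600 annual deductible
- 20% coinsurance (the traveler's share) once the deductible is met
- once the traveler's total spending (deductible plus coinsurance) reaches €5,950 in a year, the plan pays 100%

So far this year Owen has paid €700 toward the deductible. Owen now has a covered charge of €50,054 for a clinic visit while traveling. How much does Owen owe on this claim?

Remaining deductible: €1,600 − €700 = €900.
After the €900 deductible portion, €50,054 − €900 = €49,154 is subject to coinsurance.
20% of €49,154 = €9,830.80 falls to the traveler.
That puts the traveler's cost at €900 + €9,830.80 = €10,730.80 before any cap.
Adding €10,730.80 to the €700 already spent would give €11,430.80, which exceeds the €5,950 cap; the traveler pays just €5,950 − €700 = €5,250.

€5,250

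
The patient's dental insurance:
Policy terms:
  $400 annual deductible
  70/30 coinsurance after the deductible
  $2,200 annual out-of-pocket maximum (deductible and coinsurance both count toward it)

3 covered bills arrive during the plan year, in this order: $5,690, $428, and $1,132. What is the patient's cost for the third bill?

Claim 1 ($5,690): deductible takes $400, $5,290 remains; coinsurance $5,290 × 30% = $1,587. Cost to patient: $1,987. OOP to date $1,987.
Claim 2 ($428): deductible met; 30% of $428 = $128.40. Patient pays $128.40; OOP now $2,115.40.
Claim 3 ($1,132): deductible met; 30% of $1,132 = $339.60. OOP would hit $2,455 > $2,200, so the cap limits the patient to $2,200 − $2,115.40 = $84.60.

$84.60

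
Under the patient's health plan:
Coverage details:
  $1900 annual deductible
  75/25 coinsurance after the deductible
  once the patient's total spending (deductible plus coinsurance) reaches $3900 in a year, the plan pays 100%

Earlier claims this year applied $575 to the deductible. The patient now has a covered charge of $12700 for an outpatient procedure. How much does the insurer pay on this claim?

$9375

Remaining deductible: $1900 − $575 = $1325.
That leaves $12700 − $1325 = $11375 for coinsurance.
25% of $11375 = $2843.75 falls to the patient.
Patient responsibility before any cap: $1325 + $2843.75 = $4168.75.
Year-to-date out-of-pocket would reach $575 + $4168.75 = $4743.75, above the $3900 maximum, so the patient pays only $3900 − $575 = $3325.
The plan picks up $12700 − $3325 = $9375.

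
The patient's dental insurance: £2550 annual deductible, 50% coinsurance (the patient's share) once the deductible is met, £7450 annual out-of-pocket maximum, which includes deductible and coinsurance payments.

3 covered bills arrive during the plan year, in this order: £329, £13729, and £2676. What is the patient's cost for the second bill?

£7121

Claim 1 (£329): entire amount goes to the deductible. Patient owes £329 (running OOP £329).
Claim 2 (£13729): £2221 to deductible, leaving £11508; 50% of £11508 = £5754. Claim cost before the cap: £2221 + £5754 = £7975. OOP would hit £8304 > £7450, so the cap limits the patient to £7450 − £329 = £7121.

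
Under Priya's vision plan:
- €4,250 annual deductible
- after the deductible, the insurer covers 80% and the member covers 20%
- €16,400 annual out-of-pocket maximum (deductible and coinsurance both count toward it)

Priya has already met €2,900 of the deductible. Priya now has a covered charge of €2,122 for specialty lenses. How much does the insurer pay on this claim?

€2,900 of the €4,250 deductible is already met, leaving €1,350.
That leaves €2,122 − €1,350 = €772 for coinsurance.
Coinsurance: €772 × 20% = €154.40.
So the member owes €1,350 + €154.40 = €1,504.40 before any cap.
Cumulative spending €2,900 + €1,504.40 = €4,404.40 stays under the €16,400 maximum.
The plan picks up €2,122 − €1,504.40 = €617.60.

€617.60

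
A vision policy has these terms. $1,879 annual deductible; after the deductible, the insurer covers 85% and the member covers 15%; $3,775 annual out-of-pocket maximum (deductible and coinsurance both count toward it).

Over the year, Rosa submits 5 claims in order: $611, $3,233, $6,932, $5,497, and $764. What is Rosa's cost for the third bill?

Claim 1 — $611: all of it applies to the deductible. Member pays $611; OOP now $611.
Claim 2 — $3,233: $1,268 to deductible, leaving $1,965; member's 15% is $294.75. Cost to member: $1,562.75. OOP to date $2,173.75.
Claim 3 — $6,932: 15% coinsurance on $6,932 = $1,039.80. Member pays $1,039.80; OOP now $3,213.55.

$1,039.80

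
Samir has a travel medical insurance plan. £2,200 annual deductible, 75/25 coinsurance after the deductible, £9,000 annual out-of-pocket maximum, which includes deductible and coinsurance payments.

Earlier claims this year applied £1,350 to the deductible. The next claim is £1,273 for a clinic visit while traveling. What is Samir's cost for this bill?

£1,350 of the £2,200 deductible is already met, leaving £850.
After the £850 deductible portion, £1,273 − £850 = £423 is subject to coinsurance.
25% of £423 = £105.75 falls to the traveler.
So the traveler owes £850 + £105.75 = £955.75 before any cap.
Year-to-date out-of-pocket becomes £1,350 + £955.75 = £2,305.75, still under the £9,000 maximum, so no cap applies.

£955.75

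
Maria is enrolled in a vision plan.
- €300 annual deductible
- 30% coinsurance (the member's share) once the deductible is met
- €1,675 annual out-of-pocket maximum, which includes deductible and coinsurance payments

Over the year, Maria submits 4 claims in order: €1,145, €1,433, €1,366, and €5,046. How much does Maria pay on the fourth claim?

Bill 1, €1,145: €300 finishes the deductible; €845 goes to coinsurance; coinsurance €845 × 30% = €253.50. Cost to member: €553.50. OOP to date €553.50.
Bill 2, €1,433: deductible met; 30% of €1,433 = €429.90. Member owes €429.90 (running OOP €983.40).
Bill 3, €1,366: deductible already satisfied, so member's share is 30% × €1,366 = €409.80. Cost to member: €409.80. OOP to date €1,393.20.
Bill 4, €5,046: deductible met; 30% of €5,046 = €1,513.80. That would push OOP to €2,907, over the €1,675 cap, so member pays €1,675 − €1,393.20 = €281.80.

€281.80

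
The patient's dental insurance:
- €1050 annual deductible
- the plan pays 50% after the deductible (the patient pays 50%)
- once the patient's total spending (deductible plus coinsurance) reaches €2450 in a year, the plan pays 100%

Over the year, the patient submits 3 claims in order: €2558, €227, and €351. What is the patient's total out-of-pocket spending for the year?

#1 (€2558): deductible takes €1050, €1508 remains; 50% of €1508 = €754. Patient owes €1804 (running OOP €1804).
#2 (€227): deductible already satisfied, so patient's share is 50% × €227 = €113.50. Patient pays €113.50; OOP now €1917.50.
#3 (€351): deductible met; 50% of €351 = €175.50. Cost to patient: €175.50. OOP to date €2093.
Summing the patient's payments: €1804 + €113.50 + €175.50 = €2093.

€2093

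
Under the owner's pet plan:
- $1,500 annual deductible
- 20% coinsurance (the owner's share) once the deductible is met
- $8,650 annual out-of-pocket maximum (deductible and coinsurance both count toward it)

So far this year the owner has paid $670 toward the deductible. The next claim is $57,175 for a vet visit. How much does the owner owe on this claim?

$7,980

$670 of the $1,500 deductible is already met, leaving $830.
After the $830 deductible portion, $57,175 − $830 = $56,345 is subject to coinsurance.
Owner's 20% share of $56,345 is $11,269.
Owner responsibility before any cap: $830 + $11,269 = $12,099.
Adding $12,099 to the $670 already spent would give $12,769, which exceeds the $8,650 cap; the owner pays just $8,650 − $670 = $7,980.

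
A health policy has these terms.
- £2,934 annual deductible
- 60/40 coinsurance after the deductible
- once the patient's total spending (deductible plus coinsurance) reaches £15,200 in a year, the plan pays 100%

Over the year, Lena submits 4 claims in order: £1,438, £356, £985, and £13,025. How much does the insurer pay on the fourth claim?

#1 (£1,438): all of it applies to the deductible. Patient pays £1,438; OOP now £1,438. Insurer: £1,438 − £1,438 = £0.
#2 (£356): entire amount goes to the deductible. Patient pays £356; OOP now £1,794. Insurer: £356 − £356 = £0.
#3 (£985): all of it applies to the deductible. Patient owes £985 (running OOP £2,779). Plan pays £985 − £985 = £0.
#4 (£13,025): £155 finishes the deductible; £12,870 goes to coinsurance; 40% of £12,870 = £5,148. Patient pays £5,303; OOP now £8,082. Insurer: £13,025 − £5,303 = £7,722.

£7,722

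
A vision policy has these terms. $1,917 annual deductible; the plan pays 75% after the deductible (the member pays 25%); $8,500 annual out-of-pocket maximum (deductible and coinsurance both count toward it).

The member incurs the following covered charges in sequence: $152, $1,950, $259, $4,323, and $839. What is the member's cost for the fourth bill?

$1,080.75

#1 ($152): fully absorbed by the deductible. Cost to member: $152. OOP to date $152.
#2 ($1,950): $1,765 finishes the deductible; $185 goes to coinsurance; coinsurance $185 × 25% = $46.25. Cost to member: $1,811.25. OOP to date $1,963.25.
#3 ($259): deductible already satisfied, so member's share is 25% × $259 = $64.75. Member pays $64.75; OOP now $2,028.
#4 ($4,323): deductible already satisfied, so member's share is 25% × $4,323 = $1,080.75. Member owes $1,080.75 (running OOP $3,108.75).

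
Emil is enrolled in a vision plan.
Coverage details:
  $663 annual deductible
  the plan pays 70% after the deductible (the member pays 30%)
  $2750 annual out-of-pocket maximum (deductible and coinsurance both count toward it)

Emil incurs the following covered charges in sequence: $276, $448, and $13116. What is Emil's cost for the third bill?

#1 ($276): entire amount goes to the deductible. Member owes $276 (running OOP $276).
#2 ($448): deductible takes $387, $61 remains; 30% of $61 = $18.30. Cost to member: $405.30. OOP to date $681.30.
#3 ($13116): deductible met; 30% of $13116 = $3934.80. That would push OOP to $4616.10, over the $2750 cap, so member pays $2750 − $681.30 = $2068.70.

$2068.70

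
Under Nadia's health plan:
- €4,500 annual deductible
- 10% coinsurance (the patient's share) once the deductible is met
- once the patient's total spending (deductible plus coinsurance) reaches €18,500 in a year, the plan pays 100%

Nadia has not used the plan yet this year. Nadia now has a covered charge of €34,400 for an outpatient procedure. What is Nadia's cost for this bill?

€7,490

Deductible not yet touched, so the first €4,500 of the bill goes to the deductible.
That leaves €34,400 − €4,500 = €29,900 for coinsurance.
Coinsurance: €29,900 × 10% = €2,990.
So the patient owes €4,500 + €2,990 = €7,490 before any cap.
Cumulative spending €0 + €7,490 = €7,490 stays under the €18,500 maximum.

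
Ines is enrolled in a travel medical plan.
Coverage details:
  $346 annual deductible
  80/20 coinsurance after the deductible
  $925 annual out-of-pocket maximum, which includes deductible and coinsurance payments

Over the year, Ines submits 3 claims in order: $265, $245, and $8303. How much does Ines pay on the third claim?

Claim 1 — $265: all of it applies to the deductible. Traveler owes $265 (running OOP $265).
Claim 2 — $245: $81 to deductible, leaving $164; coinsurance $164 × 20% = $32.80. Cost to traveler: $113.80. OOP to date $378.80.
Claim 3 — $8303: 20% coinsurance on $8303 = $1660.60. OOP would hit $2039.40 > $925, so the cap limits the traveler to $925 − $378.80 = $546.20.

$546.20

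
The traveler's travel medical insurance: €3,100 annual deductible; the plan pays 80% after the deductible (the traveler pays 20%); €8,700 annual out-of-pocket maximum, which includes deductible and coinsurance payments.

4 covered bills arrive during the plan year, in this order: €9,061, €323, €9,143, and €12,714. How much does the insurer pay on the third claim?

€7,314.40

Claim 1 (€9,061): €3,100 finishes the deductible; €5,961 goes to coinsurance; coinsurance €5,961 × 20% = €1,192.20. Cost to traveler: €4,292.20. OOP to date €4,292.20. Insurer: €9,061 − €4,292.20 = €4,768.80.
Claim 2 (€323): deductible met; 20% of €323 = €64.60. Cost to traveler: €64.60. OOP to date €4,356.80. Insurer: €323 − €64.60 = €258.40.
Claim 3 (€9,143): deductible met; 20% of €9,143 = €1,828.60. Traveler pays €1,828.60; OOP now €6,185.40. Insurer: €9,143 − €1,828.60 = €7,314.40.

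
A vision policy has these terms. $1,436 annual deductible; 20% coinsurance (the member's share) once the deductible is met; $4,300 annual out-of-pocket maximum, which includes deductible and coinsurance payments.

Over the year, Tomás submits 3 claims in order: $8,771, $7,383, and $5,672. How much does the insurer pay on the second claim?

Claim 1 — $8,771: deductible takes $1,436, $7,335 remains; member's 20% is $1,467. Member pays $2,903; OOP now $2,903. Insurer: $8,771 − $2,903 = $5,868.
Claim 2 — $7,383: deductible met; 20% of $7,383 = $1,476.60. That would push OOP to $4,379.60, over the $4,300 cap, so member pays $4,300 − $2,903 = $1,397. Insurer: $7,383 − $1,397 = $5,986.

$5,986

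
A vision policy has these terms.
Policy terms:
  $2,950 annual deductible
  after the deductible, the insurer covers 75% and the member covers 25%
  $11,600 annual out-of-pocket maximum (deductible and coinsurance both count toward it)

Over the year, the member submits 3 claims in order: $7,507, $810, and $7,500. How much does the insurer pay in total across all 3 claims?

$9,650.25

#1 ($7,507): $2,950 to deductible, leaving $4,557; coinsurance $4,557 × 25% = $1,139.25. Member owes $4,089.25 (running OOP $4,089.25). Plan pays $7,507 − $4,089.25 = $3,417.75.
#2 ($810): 25% coinsurance on $810 = $202.50. Member pays $202.50; OOP now $4,291.75. Plan pays $810 − $202.50 = $607.50.
#3 ($7,500): deductible met; 25% of $7,500 = $1,875. Member owes $1,875 (running OOP $6,166.75). Plan pays $7,500 − $1,875 = $5,625.
Insurer total = bills − member's total = $15,817 − $6,166.75 = $9,650.25.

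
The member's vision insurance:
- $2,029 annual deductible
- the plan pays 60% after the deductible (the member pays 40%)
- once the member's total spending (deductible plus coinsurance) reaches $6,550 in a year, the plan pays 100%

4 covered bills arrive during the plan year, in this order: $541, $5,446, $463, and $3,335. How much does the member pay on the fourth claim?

Claim 1 — $541: entire amount goes to the deductible. Member owes $541 (running OOP $541).
Claim 2 — $5,446: $1,488 finishes the deductible; $3,958 goes to coinsurance; coinsurance $3,958 × 40% = $1,583.20. Cost to member: $3,071.20. OOP to date $3,612.20.
Claim 3 — $463: deductible already satisfied, so member's share is 40% × $463 = $185.20. Cost to member: $185.20. OOP to date $3,797.40.
Claim 4 — $3,335: 40% coinsurance on $3,335 = $1,334. Member owes $1,334 (running OOP $5,131.40).

$1,334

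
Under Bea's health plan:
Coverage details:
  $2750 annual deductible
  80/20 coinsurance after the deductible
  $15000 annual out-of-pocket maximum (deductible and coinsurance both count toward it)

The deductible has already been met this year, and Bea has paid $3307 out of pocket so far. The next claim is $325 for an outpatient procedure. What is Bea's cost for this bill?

$65

With the deductible met, the entire $325 is subject to coinsurance.
Coinsurance: $325 × 20% = $65.
Year-to-date out-of-pocket becomes $3307 + $65 = $3372, still under the $15000 maximum, so no cap applies.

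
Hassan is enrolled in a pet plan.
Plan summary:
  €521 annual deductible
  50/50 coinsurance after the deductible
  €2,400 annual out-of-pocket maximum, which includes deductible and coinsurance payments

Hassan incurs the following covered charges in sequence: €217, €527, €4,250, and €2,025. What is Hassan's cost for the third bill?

Claim 1 — €217: all of it applies to the deductible. Cost to owner: €217. OOP to date €217.
Claim 2 — €527: deductible takes €304, €223 remains; owner's 50% is €111.50. Owner owes €415.50 (running OOP €632.50).
Claim 3 — €4,250: deductible already satisfied, so owner's share is 50% × €4,250 = €2,125. OOP would hit €2,757.50 > €2,400, so the cap limits the owner to €2,400 − €632.50 = €1,767.50.

€1,767.50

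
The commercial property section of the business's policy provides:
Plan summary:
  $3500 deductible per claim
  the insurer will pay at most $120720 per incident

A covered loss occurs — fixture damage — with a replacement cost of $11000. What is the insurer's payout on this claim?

$7500

After the deductible, $11000 − $3500 = $7500 remains.
$7500 ≤ $120720, so the limit doesn't bind; insurer pays $7500.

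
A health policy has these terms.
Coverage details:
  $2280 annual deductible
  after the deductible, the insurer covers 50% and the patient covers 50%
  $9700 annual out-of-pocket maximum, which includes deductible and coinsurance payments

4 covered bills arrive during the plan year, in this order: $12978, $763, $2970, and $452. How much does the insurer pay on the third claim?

$1485

#1 ($12978): $2280 to deductible, leaving $10698; 50% of $10698 = $5349. Patient owes $7629 (running OOP $7629). Plan pays $12978 − $7629 = $5349.
#2 ($763): deductible already satisfied, so patient's share is 50% × $763 = $381.50. Cost to patient: $381.50. OOP to date $8010.50. Plan pays $763 − $381.50 = $381.50.
#3 ($2970): deductible met; 50% of $2970 = $1485. Patient owes $1485 (running OOP $9495.50). Insurer: $2970 − $1485 = $1485.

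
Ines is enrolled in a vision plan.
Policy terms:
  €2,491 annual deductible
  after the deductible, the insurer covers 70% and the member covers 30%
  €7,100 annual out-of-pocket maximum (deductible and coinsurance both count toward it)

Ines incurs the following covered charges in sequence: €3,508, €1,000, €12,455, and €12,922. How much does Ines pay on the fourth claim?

Bill 1, €3,508: €2,491 to deductible, leaving €1,017; coinsurance €1,017 × 30% = €305.10. Cost to member: €2,796.10. OOP to date €2,796.10.
Bill 2, €1,000: deductible already satisfied, so member's share is 30% × €1,000 = €300. Member owes €300 (running OOP €3,096.10).
Bill 3, €12,455: 30% coinsurance on €12,455 = €3,736.50. Cost to member: €3,736.50. OOP to date €6,832.60.
Bill 4, €12,922: 30% coinsurance on €12,922 = €3,876.60. OOP would hit €10,709.20 > €7,100, so the cap limits the member to €7,100 − €6,832.60 = €267.40.

€267.40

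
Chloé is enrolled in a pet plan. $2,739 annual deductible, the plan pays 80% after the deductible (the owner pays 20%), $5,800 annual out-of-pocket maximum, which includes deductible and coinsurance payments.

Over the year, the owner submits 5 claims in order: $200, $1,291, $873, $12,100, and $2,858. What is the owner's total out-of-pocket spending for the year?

$5,655.60

#1 ($200): fully absorbed by the deductible. Cost to owner: $200. OOP to date $200.
#2 ($1,291): entire amount goes to the deductible. Cost to owner: $1,291. OOP to date $1,491.
#3 ($873): entire amount goes to the deductible. Owner pays $873; OOP now $2,364.
#4 ($12,100): $375 to deductible, leaving $11,725; coinsurance $11,725 × 20% = $2,345. Owner pays $2,720; OOP now $5,084.
#5 ($2,858): deductible met; 20% of $2,858 = $571.60. Owner owes $571.60 (running OOP $5,655.60).
Total paid by the owner: $200 + $1,291 + $873 + $2,720 + $571.60 = $5,655.60.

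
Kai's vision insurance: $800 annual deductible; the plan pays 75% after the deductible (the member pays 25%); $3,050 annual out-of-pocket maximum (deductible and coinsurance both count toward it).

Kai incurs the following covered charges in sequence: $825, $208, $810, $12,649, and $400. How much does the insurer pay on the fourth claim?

$10,659.75

#1 ($825): deductible takes $800, $25 remains; 25% of $25 = $6.25. Cost to member: $806.25. OOP to date $806.25. Plan pays $825 − $806.25 = $18.75.
#2 ($208): deductible already satisfied, so member's share is 25% × $208 = $52. Cost to member: $52. OOP to date $858.25. Plan pays $208 − $52 = $156.
#3 ($810): deductible met; 25% of $810 = $202.50. Member owes $202.50 (running OOP $1,060.75). Insurer: $810 − $202.50 = $607.50.
#4 ($12,649): 25% coinsurance on $12,649 = $3,162.25. That would push OOP to $4,223, over the $3,050 cap, so member pays $3,050 − $1,060.75 = $1,989.25. Insurer: $12,649 − $1,989.25 = $10,659.75.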